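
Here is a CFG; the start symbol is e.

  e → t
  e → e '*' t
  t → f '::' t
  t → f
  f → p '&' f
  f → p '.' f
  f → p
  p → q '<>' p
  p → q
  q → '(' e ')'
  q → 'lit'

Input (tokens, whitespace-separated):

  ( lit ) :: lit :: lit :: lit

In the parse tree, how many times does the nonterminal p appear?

[e [t [f [p [q ( [e [t [f [p [q lit]]]]] )]]] :: [t [f [p [q lit]]] :: [t [f [p [q lit]]] :: [t [f [p [q lit]]]]]]]]

5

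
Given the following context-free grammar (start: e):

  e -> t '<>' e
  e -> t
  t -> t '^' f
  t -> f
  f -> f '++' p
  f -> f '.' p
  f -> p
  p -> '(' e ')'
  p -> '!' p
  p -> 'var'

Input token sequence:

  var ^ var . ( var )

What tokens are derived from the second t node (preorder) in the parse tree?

var

[e [t [t [f [p var]]] ^ [f [f [p var]] . [p ( [e [t [f [p var]]]] )]]]]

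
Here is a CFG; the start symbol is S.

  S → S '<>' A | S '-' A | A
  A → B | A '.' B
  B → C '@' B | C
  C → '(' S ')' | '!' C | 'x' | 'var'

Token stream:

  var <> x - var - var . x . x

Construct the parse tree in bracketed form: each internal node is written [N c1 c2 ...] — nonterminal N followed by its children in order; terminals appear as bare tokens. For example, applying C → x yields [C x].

S
S - A
S - A - A
S <> A - A - A
A <> A - A - A
B <> A - A - A
C <> A - A - A
var <> A - A - A
var <> B - A - A
var <> C - A - A
var <> x - A - A
var <> x - B - A
var <> x - C - A
var <> x - var - A
var <> x - var - A . B
var <> x - var - A . B . B
var <> x - var - B . B . B
var <> x - var - C . B . B
var <> x - var - var . B . B
var <> x - var - var . C . B
var <> x - var - var . x . B
var <> x - var - var . x . C
var <> x - var - var . x . x

[S [S [S [S [A [B [C var]]]] <> [A [B [C x]]]] - [A [B [C var]]]] - [A [A [A [B [C var]]] . [B [C x]]] . [B [C x]]]]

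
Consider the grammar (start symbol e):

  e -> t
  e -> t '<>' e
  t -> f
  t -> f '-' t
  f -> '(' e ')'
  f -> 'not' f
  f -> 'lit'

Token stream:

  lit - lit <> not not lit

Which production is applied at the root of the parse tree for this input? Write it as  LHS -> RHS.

e -> t '<>' e

[e [t [f lit] - [t [f lit]]] <> [e [t [f not [f not [f lit]]]]]]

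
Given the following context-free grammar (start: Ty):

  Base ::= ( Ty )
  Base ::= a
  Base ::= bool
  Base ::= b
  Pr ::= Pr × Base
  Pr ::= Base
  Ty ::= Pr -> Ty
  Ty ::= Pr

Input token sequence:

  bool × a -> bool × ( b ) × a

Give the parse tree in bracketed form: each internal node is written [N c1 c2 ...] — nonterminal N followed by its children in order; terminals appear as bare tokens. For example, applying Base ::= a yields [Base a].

[Ty [Pr [Pr [Base bool]] × [Base a]] -> [Ty [Pr [Pr [Pr [Base bool]] × [Base ( [Ty [Pr [Base b]]] )]] × [Base a]]]]

Ty
Pr -> Ty
Pr × Base -> Ty
Base × Base -> Ty
bool × Base -> Ty
bool × a -> Ty
bool × a -> Pr
bool × a -> Pr × Base
bool × a -> Pr × Base × Base
bool × a -> Base × Base × Base
bool × a -> bool × Base × Base
bool × a -> bool × ( Ty ) × Base
bool × a -> bool × ( Pr ) × Base
bool × a -> bool × ( Base ) × Base
bool × a -> bool × ( b ) × Base
bool × a -> bool × ( b ) × a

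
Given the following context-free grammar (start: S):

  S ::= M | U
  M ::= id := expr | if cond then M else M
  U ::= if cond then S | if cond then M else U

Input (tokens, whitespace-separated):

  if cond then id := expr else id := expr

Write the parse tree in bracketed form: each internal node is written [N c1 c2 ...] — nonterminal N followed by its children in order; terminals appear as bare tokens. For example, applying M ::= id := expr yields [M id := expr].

S
M
if cond then M else M
if cond then id := expr else M
if cond then id := expr else id := expr

[S [M if cond then [M id := expr] else [M id := expr]]]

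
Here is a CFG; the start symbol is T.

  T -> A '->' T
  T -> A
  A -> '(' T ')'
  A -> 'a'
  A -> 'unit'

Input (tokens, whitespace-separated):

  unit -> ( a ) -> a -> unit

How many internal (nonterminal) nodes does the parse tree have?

10

[T [A unit] -> [T [A ( [T [A a]] )] -> [T [A a] -> [T [A unit]]]]]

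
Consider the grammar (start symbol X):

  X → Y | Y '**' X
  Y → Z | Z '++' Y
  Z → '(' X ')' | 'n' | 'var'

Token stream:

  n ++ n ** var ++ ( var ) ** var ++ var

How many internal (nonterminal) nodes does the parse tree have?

[X [Y [Z n] ++ [Y [Z n]]] ** [X [Y [Z var] ++ [Y [Z ( [X [Y [Z var]]] )]]] ** [X [Y [Z var] ++ [Y [Z var]]]]]]

18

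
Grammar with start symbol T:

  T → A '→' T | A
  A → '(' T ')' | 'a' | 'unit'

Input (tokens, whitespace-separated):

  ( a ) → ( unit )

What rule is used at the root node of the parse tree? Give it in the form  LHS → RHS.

T → A '→' T

[T [A ( [T [A a]] )] → [T [A ( [T [A unit]] )]]]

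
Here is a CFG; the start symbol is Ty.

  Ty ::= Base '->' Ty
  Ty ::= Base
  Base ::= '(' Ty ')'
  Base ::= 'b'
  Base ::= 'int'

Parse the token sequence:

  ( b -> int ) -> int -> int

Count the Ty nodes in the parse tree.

[Ty [Base ( [Ty [Base b] -> [Ty [Base int]]] )] -> [Ty [Base int] -> [Ty [Base int]]]]

5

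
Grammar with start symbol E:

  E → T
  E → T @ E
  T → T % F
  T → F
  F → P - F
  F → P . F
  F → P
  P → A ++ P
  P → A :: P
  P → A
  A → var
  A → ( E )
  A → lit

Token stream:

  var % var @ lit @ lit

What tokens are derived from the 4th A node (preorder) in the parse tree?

[E [T [T [F [P [A var]]]] % [F [P [A var]]]] @ [E [T [F [P [A lit]]]] @ [E [T [F [P [A lit]]]]]]]

lit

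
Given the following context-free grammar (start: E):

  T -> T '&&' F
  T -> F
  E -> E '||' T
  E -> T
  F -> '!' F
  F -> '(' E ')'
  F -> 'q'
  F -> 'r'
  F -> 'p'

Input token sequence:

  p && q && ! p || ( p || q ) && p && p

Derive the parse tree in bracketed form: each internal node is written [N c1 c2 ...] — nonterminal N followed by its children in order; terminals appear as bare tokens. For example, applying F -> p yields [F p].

[E [E [T [T [T [F p]] && [F q]] && [F ! [F p]]]] || [T [T [T [F ( [E [E [T [F p]]] || [T [F q]]] )]] && [F p]] && [F p]]]

E
E || T
T || T
T && F || T
T && F && F || T
F && F && F || T
p && F && F || T
p && q && F || T
p && q && ! F || T
p && q && ! p || T
p && q && ! p || T && F
p && q && ! p || T && F && F
p && q && ! p || F && F && F
p && q && ! p || ( E ) && F && F
p && q && ! p || ( E || T ) && F && F
p && q && ! p || ( T || T ) && F && F
p && q && ! p || ( F || T ) && F && F
p && q && ! p || ( p || T ) && F && F
p && q && ! p || ( p || F ) && F && F
p && q && ! p || ( p || q ) && F && F
p && q && ! p || ( p || q ) && p && F
p && q && ! p || ( p || q ) && p && p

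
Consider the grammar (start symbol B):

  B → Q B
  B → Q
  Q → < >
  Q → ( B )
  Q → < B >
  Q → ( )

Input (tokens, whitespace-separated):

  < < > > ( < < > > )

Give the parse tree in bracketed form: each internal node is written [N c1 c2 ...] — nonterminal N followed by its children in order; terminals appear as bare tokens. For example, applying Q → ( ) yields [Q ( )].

[B [Q < [B [Q < >]] >] [B [Q ( [B [Q < [B [Q < >]] >]] )]]]

B
Q B
< B > B
< Q > B
< < > > B
< < > > Q
< < > > ( B )
< < > > ( Q )
< < > > ( < B > )
< < > > ( < Q > )
< < > > ( < < > > )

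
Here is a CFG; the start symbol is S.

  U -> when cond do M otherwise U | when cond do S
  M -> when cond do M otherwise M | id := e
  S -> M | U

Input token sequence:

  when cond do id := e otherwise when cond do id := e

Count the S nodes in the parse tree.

2

[S [U when cond do [M id := e] otherwise [U when cond do [S [M id := e]]]]]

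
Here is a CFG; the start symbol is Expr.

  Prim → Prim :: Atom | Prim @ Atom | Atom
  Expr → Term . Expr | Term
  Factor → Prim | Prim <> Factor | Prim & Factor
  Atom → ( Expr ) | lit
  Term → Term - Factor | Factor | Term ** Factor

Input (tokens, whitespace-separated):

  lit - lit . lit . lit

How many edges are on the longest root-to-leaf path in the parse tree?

7

[Expr [Term [Term [Factor [Prim [Atom lit]]]] - [Factor [Prim [Atom lit]]]] . [Expr [Term [Factor [Prim [Atom lit]]]] . [Expr [Term [Factor [Prim [Atom lit]]]]]]]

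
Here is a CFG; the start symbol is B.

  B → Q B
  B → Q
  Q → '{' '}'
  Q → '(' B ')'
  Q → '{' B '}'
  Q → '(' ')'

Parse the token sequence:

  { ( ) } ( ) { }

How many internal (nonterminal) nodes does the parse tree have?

8

[B [Q { [B [Q ( )]] }] [B [Q ( )] [B [Q { }]]]]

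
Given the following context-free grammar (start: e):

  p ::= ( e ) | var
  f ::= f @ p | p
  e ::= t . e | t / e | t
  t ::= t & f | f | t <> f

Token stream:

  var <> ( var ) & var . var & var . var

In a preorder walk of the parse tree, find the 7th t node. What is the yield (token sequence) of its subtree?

var

[e [t [t [t [f [p var]]] <> [f [p ( [e [t [f [p var]]]] )]]] & [f [p var]]] . [e [t [t [f [p var]]] & [f [p var]]] . [e [t [f [p var]]]]]]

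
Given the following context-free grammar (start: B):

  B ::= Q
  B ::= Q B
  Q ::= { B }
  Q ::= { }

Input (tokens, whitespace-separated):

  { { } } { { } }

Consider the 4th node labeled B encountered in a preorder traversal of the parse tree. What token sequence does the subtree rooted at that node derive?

{ }

[B [Q { [B [Q { }]] }] [B [Q { [B [Q { }]] }]]]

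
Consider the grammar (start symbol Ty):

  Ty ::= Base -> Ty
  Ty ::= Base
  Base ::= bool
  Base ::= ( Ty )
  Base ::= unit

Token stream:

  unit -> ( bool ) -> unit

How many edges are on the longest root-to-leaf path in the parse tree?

5

[Ty [Base unit] -> [Ty [Base ( [Ty [Base bool]] )] -> [Ty [Base unit]]]]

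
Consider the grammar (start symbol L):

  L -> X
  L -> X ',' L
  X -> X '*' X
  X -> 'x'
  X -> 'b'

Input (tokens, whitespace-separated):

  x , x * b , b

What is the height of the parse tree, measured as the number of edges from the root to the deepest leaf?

[L [X x] , [L [X [X x] * [X b]] , [L [X b]]]]

4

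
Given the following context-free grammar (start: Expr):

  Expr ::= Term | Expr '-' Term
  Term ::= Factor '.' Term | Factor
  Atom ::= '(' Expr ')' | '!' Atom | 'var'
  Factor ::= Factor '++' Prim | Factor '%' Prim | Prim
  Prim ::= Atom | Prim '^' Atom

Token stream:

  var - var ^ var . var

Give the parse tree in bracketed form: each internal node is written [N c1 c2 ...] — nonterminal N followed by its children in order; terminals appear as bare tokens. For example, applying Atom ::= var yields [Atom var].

Expr
Expr - Term
Term - Term
Factor - Term
Prim - Term
Atom - Term
var - Term
var - Factor . Term
var - Prim . Term
var - Prim ^ Atom . Term
var - Atom ^ Atom . Term
var - var ^ Atom . Term
var - var ^ var . Term
var - var ^ var . Factor
var - var ^ var . Prim
var - var ^ var . Atom
var - var ^ var . var

[Expr [Expr [Term [Factor [Prim [Atom var]]]]] - [Term [Factor [Prim [Prim [Atom var]] ^ [Atom var]]] . [Term [Factor [Prim [Atom var]]]]]]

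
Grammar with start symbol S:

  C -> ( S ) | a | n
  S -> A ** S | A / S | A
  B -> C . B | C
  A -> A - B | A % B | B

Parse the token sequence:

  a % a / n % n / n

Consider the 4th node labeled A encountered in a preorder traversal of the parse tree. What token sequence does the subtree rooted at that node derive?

n

[S [A [A [B [C a]]] % [B [C a]]] / [S [A [A [B [C n]]] % [B [C n]]] / [S [A [B [C n]]]]]]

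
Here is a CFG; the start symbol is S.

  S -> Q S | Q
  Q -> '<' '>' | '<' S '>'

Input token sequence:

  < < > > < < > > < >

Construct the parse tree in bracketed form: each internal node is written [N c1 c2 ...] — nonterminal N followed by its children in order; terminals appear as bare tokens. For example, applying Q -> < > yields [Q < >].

[S [Q < [S [Q < >]] >] [S [Q < [S [Q < >]] >] [S [Q < >]]]]

S
Q S
< S > S
< Q > S
< < > > S
< < > > Q S
< < > > < S > S
< < > > < Q > S
< < > > < < > > S
< < > > < < > > Q
< < > > < < > > < >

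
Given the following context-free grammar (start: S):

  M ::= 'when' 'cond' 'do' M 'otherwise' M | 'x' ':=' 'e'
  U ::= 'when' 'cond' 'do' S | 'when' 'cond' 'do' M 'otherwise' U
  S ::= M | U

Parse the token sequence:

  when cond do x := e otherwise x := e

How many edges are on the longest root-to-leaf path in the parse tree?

[S [M when cond do [M x := e] otherwise [M x := e]]]

3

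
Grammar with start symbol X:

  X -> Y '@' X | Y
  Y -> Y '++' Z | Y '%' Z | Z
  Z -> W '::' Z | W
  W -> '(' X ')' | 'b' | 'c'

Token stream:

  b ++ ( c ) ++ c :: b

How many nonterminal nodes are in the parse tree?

[X [Y [Y [Y [Z [W b]]] ++ [Z [W ( [X [Y [Z [W c]]]] )]]] ++ [Z [W c] :: [Z [W b]]]]]

16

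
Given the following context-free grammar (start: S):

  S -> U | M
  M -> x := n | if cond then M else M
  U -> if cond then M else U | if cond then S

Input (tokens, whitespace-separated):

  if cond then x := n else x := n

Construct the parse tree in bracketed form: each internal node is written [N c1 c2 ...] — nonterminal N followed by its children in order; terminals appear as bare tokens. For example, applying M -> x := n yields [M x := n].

[S [M if cond then [M x := n] else [M x := n]]]

S
M
if cond then M else M
if cond then x := n else M
if cond then x := n else x := n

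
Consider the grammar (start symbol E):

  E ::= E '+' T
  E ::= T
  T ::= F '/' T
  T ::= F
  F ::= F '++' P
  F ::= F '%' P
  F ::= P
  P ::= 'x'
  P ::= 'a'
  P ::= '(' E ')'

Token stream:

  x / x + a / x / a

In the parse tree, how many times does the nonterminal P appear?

[E [E [T [F [P x]] / [T [F [P x]]]]] + [T [F [P a]] / [T [F [P x]] / [T [F [P a]]]]]]

5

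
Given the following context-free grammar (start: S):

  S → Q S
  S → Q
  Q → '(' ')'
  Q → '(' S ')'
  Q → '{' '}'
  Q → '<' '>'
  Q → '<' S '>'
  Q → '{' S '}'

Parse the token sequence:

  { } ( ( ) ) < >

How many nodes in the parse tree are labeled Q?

4

[S [Q { }] [S [Q ( [S [Q ( )]] )] [S [Q < >]]]]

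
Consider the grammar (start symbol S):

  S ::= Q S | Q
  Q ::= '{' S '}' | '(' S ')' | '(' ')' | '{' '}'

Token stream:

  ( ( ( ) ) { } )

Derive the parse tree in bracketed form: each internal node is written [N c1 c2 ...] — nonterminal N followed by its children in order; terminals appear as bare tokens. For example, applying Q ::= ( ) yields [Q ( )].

S
Q
( S )
( Q S )
( ( S ) S )
( ( Q ) S )
( ( ( ) ) S )
( ( ( ) ) Q )
( ( ( ) ) { } )

[S [Q ( [S [Q ( [S [Q ( )]] )] [S [Q { }]]] )]]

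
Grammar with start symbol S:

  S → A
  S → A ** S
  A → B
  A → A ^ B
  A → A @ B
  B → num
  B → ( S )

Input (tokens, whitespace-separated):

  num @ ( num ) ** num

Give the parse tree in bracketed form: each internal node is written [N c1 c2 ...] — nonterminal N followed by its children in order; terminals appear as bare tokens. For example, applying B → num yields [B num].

S
A ** S
A @ B ** S
B @ B ** S
num @ B ** S
num @ ( S ) ** S
num @ ( A ) ** S
num @ ( B ) ** S
num @ ( num ) ** S
num @ ( num ) ** A
num @ ( num ) ** B
num @ ( num ) ** num

[S [A [A [B num]] @ [B ( [S [A [B num]]] )]] ** [S [A [B num]]]]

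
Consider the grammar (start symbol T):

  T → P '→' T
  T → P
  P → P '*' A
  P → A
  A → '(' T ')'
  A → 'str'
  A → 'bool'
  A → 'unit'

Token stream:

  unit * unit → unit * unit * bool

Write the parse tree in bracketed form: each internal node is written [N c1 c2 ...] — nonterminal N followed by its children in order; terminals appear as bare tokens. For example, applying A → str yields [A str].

[T [P [P [A unit]] * [A unit]] → [T [P [P [P [A unit]] * [A unit]] * [A bool]]]]

T
P → T
P * A → T
A * A → T
unit * A → T
unit * unit → T
unit * unit → P
unit * unit → P * A
unit * unit → P * A * A
unit * unit → A * A * A
unit * unit → unit * A * A
unit * unit → unit * unit * A
unit * unit → unit * unit * bool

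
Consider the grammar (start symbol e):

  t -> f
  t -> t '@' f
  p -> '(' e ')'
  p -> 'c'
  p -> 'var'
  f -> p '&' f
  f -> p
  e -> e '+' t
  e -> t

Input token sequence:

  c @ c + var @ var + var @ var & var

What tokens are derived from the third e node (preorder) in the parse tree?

[e [e [e [t [t [f [p c]]] @ [f [p c]]]] + [t [t [f [p var]]] @ [f [p var]]]] + [t [t [f [p var]]] @ [f [p var] & [f [p var]]]]]

c @ c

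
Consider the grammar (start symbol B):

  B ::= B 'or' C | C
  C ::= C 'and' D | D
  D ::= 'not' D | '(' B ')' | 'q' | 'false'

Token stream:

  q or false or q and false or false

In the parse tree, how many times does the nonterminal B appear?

[B [B [B [B [C [D q]]] or [C [D false]]] or [C [C [D q]] and [D false]]] or [C [D false]]]

4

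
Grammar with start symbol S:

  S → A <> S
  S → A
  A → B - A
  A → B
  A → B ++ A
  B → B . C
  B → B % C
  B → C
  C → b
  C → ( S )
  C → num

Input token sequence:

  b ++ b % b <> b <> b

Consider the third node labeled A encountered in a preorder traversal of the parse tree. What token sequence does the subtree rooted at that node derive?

[S [A [B [C b]] ++ [A [B [B [C b]] % [C b]]]] <> [S [A [B [C b]]] <> [S [A [B [C b]]]]]]

b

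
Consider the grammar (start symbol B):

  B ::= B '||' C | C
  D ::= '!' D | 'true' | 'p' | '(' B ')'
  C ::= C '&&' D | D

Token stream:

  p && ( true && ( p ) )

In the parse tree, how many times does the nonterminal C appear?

5

[B [C [C [D p]] && [D ( [B [C [C [D true]] && [D ( [B [C [D p]]] )]]] )]]]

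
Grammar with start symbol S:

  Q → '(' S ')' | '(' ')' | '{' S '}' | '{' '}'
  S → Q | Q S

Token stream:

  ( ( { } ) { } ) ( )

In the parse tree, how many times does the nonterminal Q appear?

[S [Q ( [S [Q ( [S [Q { }]] )] [S [Q { }]]] )] [S [Q ( )]]]

5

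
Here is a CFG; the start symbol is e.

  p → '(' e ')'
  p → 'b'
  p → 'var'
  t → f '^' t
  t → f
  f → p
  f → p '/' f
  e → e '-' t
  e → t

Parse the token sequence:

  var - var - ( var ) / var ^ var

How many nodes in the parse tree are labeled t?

5

[e [e [e [t [f [p var]]]] - [t [f [p var]]]] - [t [f [p ( [e [t [f [p var]]]] )] / [f [p var]]] ^ [t [f [p var]]]]]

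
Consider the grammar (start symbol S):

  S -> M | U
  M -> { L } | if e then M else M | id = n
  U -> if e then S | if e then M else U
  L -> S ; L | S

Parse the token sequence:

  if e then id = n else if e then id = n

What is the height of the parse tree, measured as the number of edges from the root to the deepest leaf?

5

[S [U if e then [M id = n] else [U if e then [S [M id = n]]]]]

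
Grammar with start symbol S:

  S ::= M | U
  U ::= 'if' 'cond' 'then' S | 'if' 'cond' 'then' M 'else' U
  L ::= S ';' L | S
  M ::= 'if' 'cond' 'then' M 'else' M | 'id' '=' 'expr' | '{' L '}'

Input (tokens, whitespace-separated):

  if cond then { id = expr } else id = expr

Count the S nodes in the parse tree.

[S [M if cond then [M { [L [S [M id = expr]]] }] else [M id = expr]]]

2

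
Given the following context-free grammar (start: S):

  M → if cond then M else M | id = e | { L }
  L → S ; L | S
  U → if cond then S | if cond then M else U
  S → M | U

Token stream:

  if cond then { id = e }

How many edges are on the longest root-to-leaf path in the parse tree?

7

[S [U if cond then [S [M { [L [S [M id = e]]] }]]]]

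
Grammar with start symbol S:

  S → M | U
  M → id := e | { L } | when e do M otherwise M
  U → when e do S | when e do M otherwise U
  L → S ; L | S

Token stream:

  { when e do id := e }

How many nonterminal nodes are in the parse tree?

[S [M { [L [S [U when e do [S [M id := e]]]]] }]]

7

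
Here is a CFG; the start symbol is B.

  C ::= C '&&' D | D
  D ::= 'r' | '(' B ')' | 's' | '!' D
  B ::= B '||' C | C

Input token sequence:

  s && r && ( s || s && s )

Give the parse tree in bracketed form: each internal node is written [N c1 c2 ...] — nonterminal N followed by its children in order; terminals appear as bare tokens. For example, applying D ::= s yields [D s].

[B [C [C [C [D s]] && [D r]] && [D ( [B [B [C [D s]]] || [C [C [D s]] && [D s]]] )]]]

B
C
C && D
C && D && D
D && D && D
s && D && D
s && r && D
s && r && ( B )
s && r && ( B || C )
s && r && ( C || C )
s && r && ( D || C )
s && r && ( s || C )
s && r && ( s || C && D )
s && r && ( s || D && D )
s && r && ( s || s && D )
s && r && ( s || s && s )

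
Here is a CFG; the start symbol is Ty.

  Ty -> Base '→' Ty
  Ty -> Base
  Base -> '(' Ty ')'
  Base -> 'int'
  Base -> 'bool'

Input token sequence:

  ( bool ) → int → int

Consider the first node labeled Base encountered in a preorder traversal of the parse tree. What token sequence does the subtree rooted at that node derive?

( bool )

[Ty [Base ( [Ty [Base bool]] )] → [Ty [Base int] → [Ty [Base int]]]]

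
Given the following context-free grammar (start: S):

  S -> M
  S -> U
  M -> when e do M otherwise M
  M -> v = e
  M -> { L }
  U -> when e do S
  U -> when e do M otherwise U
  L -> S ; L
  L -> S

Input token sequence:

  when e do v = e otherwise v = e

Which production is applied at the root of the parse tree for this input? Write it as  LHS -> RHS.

S -> M

[S [M when e do [M v = e] otherwise [M v = e]]]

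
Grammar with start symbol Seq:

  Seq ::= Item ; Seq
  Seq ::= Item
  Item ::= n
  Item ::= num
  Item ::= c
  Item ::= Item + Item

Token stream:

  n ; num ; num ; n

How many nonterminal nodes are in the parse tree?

[Seq [Item n] ; [Seq [Item num] ; [Seq [Item num] ; [Seq [Item n]]]]]

8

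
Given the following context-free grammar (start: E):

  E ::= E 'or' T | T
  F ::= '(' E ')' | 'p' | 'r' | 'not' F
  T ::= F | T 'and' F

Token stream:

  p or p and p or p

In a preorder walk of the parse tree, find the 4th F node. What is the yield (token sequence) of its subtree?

p

[E [E [E [T [F p]]] or [T [T [F p]] and [F p]]] or [T [F p]]]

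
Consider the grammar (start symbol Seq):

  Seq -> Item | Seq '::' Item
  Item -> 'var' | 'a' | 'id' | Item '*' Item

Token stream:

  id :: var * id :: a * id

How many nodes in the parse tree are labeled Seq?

3

[Seq [Seq [Seq [Item id]] :: [Item [Item var] * [Item id]]] :: [Item [Item a] * [Item id]]]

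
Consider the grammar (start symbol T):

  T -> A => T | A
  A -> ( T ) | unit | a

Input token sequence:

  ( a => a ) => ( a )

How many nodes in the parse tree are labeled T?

5

[T [A ( [T [A a] => [T [A a]]] )] => [T [A ( [T [A a]] )]]]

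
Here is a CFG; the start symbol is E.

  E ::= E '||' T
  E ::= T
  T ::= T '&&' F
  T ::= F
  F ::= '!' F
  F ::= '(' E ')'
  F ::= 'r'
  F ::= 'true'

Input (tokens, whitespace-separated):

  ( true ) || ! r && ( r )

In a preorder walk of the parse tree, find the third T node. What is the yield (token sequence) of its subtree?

[E [E [T [F ( [E [T [F true]]] )]]] || [T [T [F ! [F r]]] && [F ( [E [T [F r]]] )]]]

! r && ( r )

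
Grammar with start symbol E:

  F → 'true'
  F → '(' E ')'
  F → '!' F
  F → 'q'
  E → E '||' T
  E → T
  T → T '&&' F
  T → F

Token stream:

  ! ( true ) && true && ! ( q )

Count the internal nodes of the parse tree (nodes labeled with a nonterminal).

[E [T [T [T [F ! [F ( [E [T [F true]]] )]]] && [F true]] && [F ! [F ( [E [T [F q]]] )]]]]

15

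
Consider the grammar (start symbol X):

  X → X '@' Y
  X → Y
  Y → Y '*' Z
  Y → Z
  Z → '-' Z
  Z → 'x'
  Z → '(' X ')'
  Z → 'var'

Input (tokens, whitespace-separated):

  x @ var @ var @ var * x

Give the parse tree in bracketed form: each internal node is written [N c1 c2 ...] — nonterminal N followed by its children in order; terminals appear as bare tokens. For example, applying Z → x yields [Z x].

X
X @ Y
X @ Y @ Y
X @ Y @ Y @ Y
Y @ Y @ Y @ Y
Z @ Y @ Y @ Y
x @ Y @ Y @ Y
x @ Z @ Y @ Y
x @ var @ Y @ Y
x @ var @ Z @ Y
x @ var @ var @ Y
x @ var @ var @ Y * Z
x @ var @ var @ Z * Z
x @ var @ var @ var * Z
x @ var @ var @ var * x

[X [X [X [X [Y [Z x]]] @ [Y [Z var]]] @ [Y [Z var]]] @ [Y [Y [Z var]] * [Z x]]]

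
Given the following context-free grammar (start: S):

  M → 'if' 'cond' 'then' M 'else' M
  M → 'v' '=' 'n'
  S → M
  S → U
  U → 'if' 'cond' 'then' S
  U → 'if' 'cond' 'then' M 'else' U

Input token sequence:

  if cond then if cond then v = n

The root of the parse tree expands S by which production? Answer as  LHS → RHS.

S → U

[S [U if cond then [S [U if cond then [S [M v = n]]]]]]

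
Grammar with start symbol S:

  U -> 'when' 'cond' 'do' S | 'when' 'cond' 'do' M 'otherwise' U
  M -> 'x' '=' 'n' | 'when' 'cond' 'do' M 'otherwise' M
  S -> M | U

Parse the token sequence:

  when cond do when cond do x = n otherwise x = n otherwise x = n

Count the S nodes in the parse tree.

1

[S [M when cond do [M when cond do [M x = n] otherwise [M x = n]] otherwise [M x = n]]]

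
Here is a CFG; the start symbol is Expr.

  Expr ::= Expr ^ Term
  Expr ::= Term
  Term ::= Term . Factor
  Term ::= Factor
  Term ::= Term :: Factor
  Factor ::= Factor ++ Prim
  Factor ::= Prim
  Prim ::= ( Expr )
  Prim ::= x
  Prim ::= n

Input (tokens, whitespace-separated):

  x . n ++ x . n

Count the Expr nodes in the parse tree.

[Expr [Term [Term [Term [Factor [Prim x]]] . [Factor [Factor [Prim n]] ++ [Prim x]]] . [Factor [Prim n]]]]

1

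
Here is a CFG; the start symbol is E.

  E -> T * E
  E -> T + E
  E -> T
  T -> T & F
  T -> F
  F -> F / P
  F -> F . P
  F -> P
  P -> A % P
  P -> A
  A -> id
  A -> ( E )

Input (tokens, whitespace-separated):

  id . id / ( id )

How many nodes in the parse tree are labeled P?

4

[E [T [F [F [F [P [A id]]] . [P [A id]]] / [P [A ( [E [T [F [P [A id]]]]] )]]]]]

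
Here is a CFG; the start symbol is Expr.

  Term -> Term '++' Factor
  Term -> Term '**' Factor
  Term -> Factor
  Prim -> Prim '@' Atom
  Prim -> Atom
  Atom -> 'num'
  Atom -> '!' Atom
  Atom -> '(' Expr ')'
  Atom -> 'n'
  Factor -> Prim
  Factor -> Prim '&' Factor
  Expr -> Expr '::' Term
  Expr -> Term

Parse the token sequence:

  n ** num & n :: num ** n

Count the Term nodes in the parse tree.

4

[Expr [Expr [Term [Term [Factor [Prim [Atom n]]]] ** [Factor [Prim [Atom num]] & [Factor [Prim [Atom n]]]]]] :: [Term [Term [Factor [Prim [Atom num]]]] ** [Factor [Prim [Atom n]]]]]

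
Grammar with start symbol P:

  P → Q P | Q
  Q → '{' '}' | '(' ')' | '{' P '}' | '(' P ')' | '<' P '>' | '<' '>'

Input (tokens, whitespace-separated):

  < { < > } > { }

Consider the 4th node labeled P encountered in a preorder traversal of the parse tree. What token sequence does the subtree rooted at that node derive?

{ }

[P [Q < [P [Q { [P [Q < >]] }]] >] [P [Q { }]]]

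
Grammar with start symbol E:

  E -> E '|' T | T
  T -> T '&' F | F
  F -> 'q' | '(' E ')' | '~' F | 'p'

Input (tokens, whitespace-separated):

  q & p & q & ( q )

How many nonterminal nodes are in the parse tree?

12

[E [T [T [T [T [F q]] & [F p]] & [F q]] & [F ( [E [T [F q]]] )]]]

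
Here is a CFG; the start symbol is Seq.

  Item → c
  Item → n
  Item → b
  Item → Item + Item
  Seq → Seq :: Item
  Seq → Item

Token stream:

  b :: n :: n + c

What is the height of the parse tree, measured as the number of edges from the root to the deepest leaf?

[Seq [Seq [Seq [Item b]] :: [Item n]] :: [Item [Item n] + [Item c]]]

4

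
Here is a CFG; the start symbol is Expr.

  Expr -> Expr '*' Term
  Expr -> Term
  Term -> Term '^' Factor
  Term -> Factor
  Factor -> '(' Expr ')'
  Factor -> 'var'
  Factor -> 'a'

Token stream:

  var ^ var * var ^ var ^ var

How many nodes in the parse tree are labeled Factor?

[Expr [Expr [Term [Term [Factor var]] ^ [Factor var]]] * [Term [Term [Term [Factor var]] ^ [Factor var]] ^ [Factor var]]]

5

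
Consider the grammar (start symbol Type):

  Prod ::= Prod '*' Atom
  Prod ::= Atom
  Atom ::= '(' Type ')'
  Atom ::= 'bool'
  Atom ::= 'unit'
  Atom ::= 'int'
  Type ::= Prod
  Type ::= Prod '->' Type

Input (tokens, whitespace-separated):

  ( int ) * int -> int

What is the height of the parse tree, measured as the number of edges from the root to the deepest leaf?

7

[Type [Prod [Prod [Atom ( [Type [Prod [Atom int]]] )]] * [Atom int]] -> [Type [Prod [Atom int]]]]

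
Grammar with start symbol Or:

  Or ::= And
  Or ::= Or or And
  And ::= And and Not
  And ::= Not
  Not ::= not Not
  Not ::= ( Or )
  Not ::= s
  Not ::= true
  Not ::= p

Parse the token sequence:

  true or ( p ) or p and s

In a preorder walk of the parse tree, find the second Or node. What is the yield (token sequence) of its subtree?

true or ( p )

[Or [Or [Or [And [Not true]]] or [And [Not ( [Or [And [Not p]]] )]]] or [And [And [Not p]] and [Not s]]]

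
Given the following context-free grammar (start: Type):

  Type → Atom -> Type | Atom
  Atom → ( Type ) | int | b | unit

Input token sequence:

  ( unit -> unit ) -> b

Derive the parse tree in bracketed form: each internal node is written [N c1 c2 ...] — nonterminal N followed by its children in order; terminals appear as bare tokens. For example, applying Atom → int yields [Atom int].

Type
Atom -> Type
( Type ) -> Type
( Atom -> Type ) -> Type
( unit -> Type ) -> Type
( unit -> Atom ) -> Type
( unit -> unit ) -> Type
( unit -> unit ) -> Atom
( unit -> unit ) -> b

[Type [Atom ( [Type [Atom unit] -> [Type [Atom unit]]] )] -> [Type [Atom b]]]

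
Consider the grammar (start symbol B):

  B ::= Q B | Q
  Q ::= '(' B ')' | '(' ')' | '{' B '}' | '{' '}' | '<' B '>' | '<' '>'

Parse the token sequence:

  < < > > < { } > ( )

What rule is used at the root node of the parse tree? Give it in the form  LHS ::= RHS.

[B [Q < [B [Q < >]] >] [B [Q < [B [Q { }]] >] [B [Q ( )]]]]

B ::= Q B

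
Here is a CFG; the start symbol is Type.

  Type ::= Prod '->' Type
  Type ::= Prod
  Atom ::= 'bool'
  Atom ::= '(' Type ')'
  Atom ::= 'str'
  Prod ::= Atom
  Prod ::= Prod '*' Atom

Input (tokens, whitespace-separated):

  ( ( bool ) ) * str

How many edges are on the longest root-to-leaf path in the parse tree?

[Type [Prod [Prod [Atom ( [Type [Prod [Atom ( [Type [Prod [Atom bool]]] )]]] )]] * [Atom str]]]

10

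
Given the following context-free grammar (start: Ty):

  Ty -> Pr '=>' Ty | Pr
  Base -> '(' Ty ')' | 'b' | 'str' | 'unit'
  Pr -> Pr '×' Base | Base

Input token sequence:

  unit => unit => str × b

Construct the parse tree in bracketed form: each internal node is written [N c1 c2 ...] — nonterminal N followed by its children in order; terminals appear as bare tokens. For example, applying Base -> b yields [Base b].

Ty
Pr => Ty
Base => Ty
unit => Ty
unit => Pr => Ty
unit => Base => Ty
unit => unit => Ty
unit => unit => Pr
unit => unit => Pr × Base
unit => unit => Base × Base
unit => unit => str × Base
unit => unit => str × b

[Ty [Pr [Base unit]] => [Ty [Pr [Base unit]] => [Ty [Pr [Pr [Base str]] × [Base b]]]]]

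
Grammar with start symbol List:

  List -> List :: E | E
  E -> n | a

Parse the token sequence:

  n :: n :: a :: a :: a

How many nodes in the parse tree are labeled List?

[List [List [List [List [List [E n]] :: [E n]] :: [E a]] :: [E a]] :: [E a]]

5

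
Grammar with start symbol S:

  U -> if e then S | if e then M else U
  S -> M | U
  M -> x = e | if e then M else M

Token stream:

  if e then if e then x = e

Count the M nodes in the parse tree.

1

[S [U if e then [S [U if e then [S [M x = e]]]]]]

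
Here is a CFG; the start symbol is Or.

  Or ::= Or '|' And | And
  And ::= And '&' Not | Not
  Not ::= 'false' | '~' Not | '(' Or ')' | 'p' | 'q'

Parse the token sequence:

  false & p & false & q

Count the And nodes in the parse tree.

[Or [And [And [And [And [Not false]] & [Not p]] & [Not false]] & [Not q]]]

4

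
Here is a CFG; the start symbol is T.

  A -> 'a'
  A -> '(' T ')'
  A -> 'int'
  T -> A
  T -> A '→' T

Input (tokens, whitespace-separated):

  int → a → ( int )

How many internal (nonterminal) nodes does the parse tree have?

[T [A int] → [T [A a] → [T [A ( [T [A int]] )]]]]

8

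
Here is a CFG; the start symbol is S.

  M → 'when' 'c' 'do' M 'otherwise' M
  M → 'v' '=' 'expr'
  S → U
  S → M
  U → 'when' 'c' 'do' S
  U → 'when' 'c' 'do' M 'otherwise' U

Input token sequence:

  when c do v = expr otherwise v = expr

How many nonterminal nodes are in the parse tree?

[S [M when c do [M v = expr] otherwise [M v = expr]]]

4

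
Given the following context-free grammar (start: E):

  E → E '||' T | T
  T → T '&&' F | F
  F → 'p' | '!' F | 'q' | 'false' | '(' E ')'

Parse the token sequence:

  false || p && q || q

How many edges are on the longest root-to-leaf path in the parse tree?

[E [E [E [T [F false]]] || [T [T [F p]] && [F q]]] || [T [F q]]]

5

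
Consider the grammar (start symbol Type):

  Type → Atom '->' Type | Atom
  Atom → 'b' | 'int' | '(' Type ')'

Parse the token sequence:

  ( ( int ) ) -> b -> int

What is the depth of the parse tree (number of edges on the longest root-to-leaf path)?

6

[Type [Atom ( [Type [Atom ( [Type [Atom int]] )]] )] -> [Type [Atom b] -> [Type [Atom int]]]]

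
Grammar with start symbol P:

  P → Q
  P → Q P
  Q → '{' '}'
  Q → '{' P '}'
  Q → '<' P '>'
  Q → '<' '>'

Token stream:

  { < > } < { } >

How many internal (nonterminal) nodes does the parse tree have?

8

[P [Q { [P [Q < >]] }] [P [Q < [P [Q { }]] >]]]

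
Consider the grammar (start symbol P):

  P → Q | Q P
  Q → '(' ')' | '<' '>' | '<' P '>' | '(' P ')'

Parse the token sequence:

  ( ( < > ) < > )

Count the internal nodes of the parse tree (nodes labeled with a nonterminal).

[P [Q ( [P [Q ( [P [Q < >]] )] [P [Q < >]]] )]]

8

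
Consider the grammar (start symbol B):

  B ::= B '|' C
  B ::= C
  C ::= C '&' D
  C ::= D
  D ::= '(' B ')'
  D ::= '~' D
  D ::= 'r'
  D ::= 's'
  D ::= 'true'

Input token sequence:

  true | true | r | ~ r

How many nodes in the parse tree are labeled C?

4

[B [B [B [B [C [D true]]] | [C [D true]]] | [C [D r]]] | [C [D ~ [D r]]]]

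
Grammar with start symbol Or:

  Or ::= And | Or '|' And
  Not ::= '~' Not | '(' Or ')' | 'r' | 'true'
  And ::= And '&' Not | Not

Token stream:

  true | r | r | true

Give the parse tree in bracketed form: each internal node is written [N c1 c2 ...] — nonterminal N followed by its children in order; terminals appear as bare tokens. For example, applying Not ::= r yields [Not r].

[Or [Or [Or [Or [And [Not true]]] | [And [Not r]]] | [And [Not r]]] | [And [Not true]]]

Or
Or | And
Or | And | And
Or | And | And | And
And | And | And | And
Not | And | And | And
true | And | And | And
true | Not | And | And
true | r | And | And
true | r | Not | And
true | r | r | And
true | r | r | Not
true | r | r | true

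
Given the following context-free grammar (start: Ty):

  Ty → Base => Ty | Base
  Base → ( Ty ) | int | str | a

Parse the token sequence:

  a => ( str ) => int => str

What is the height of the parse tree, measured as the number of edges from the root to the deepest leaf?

5

[Ty [Base a] => [Ty [Base ( [Ty [Base str]] )] => [Ty [Base int] => [Ty [Base str]]]]]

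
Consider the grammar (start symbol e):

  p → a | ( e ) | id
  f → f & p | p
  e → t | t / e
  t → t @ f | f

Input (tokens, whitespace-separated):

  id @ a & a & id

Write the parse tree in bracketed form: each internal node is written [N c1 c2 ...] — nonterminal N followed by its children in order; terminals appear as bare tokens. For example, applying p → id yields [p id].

e
t
t @ f
f @ f
p @ f
id @ f
id @ f & p
id @ f & p & p
id @ p & p & p
id @ a & p & p
id @ a & a & p
id @ a & a & id

[e [t [t [f [p id]]] @ [f [f [f [p a]] & [p a]] & [p id]]]]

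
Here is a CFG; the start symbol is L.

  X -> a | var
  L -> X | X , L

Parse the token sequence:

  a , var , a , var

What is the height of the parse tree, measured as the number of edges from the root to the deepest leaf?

5

[L [X a] , [L [X var] , [L [X a] , [L [X var]]]]]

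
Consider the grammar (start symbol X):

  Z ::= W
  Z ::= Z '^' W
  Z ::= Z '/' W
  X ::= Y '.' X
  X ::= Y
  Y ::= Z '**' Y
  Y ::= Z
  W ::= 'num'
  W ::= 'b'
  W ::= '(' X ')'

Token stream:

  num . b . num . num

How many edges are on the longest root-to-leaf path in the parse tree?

[X [Y [Z [W num]]] . [X [Y [Z [W b]]] . [X [Y [Z [W num]]] . [X [Y [Z [W num]]]]]]]

7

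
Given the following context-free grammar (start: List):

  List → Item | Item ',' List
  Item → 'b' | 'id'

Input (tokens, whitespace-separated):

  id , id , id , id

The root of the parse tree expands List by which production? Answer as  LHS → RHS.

[List [Item id] , [List [Item id] , [List [Item id] , [List [Item id]]]]]

List → Item ',' List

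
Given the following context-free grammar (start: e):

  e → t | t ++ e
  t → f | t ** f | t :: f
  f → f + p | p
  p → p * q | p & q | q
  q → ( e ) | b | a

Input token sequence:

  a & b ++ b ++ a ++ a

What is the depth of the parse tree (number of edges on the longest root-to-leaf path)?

[e [t [f [p [p [q a]] & [q b]]]] ++ [e [t [f [p [q b]]]] ++ [e [t [f [p [q a]]]] ++ [e [t [f [p [q a]]]]]]]]

8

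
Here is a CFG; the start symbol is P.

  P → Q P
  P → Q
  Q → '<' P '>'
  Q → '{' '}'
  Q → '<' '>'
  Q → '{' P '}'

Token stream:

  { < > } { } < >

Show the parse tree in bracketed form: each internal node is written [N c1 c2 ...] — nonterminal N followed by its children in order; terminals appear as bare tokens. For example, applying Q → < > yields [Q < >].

P
Q P
{ P } P
{ Q } P
{ < > } P
{ < > } Q P
{ < > } { } P
{ < > } { } Q
{ < > } { } < >

[P [Q { [P [Q < >]] }] [P [Q { }] [P [Q < >]]]]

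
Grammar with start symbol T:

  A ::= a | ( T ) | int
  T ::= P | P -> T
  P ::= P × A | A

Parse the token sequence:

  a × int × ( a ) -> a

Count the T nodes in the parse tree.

[T [P [P [P [A a]] × [A int]] × [A ( [T [P [A a]]] )]] -> [T [P [A a]]]]

3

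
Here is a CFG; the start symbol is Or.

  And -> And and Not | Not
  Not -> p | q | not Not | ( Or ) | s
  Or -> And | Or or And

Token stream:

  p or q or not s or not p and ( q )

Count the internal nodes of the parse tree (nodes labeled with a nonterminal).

[Or [Or [Or [Or [And [Not p]]] or [And [Not q]]] or [And [Not not [Not s]]]] or [And [And [Not not [Not p]]] and [Not ( [Or [And [Not q]]] )]]]

19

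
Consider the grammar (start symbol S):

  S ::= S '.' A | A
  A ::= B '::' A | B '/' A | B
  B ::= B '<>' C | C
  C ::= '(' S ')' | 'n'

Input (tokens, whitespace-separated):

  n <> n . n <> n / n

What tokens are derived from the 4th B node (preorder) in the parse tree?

[S [S [A [B [B [C n]] <> [C n]]]] . [A [B [B [C n]] <> [C n]] / [A [B [C n]]]]]

n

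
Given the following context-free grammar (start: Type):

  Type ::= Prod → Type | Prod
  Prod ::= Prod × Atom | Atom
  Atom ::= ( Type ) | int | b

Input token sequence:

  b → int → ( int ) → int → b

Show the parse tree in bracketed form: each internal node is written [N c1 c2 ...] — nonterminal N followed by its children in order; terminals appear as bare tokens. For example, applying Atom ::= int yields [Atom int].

[Type [Prod [Atom b]] → [Type [Prod [Atom int]] → [Type [Prod [Atom ( [Type [Prod [Atom int]]] )]] → [Type [Prod [Atom int]] → [Type [Prod [Atom b]]]]]]]

Type
Prod → Type
Atom → Type
b → Type
b → Prod → Type
b → Atom → Type
b → int → Type
b → int → Prod → Type
b → int → Atom → Type
b → int → ( Type ) → Type
b → int → ( Prod ) → Type
b → int → ( Atom ) → Type
b → int → ( int ) → Type
b → int → ( int ) → Prod → Type
b → int → ( int ) → Atom → Type
b → int → ( int ) → int → Type
b → int → ( int ) → int → Prod
b → int → ( int ) → int → Atom
b → int → ( int ) → int → b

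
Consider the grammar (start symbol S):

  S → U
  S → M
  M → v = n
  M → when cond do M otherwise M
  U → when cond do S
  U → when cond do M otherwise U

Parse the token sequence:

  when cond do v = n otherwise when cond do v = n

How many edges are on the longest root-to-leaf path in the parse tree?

5

[S [U when cond do [M v = n] otherwise [U when cond do [S [M v = n]]]]]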